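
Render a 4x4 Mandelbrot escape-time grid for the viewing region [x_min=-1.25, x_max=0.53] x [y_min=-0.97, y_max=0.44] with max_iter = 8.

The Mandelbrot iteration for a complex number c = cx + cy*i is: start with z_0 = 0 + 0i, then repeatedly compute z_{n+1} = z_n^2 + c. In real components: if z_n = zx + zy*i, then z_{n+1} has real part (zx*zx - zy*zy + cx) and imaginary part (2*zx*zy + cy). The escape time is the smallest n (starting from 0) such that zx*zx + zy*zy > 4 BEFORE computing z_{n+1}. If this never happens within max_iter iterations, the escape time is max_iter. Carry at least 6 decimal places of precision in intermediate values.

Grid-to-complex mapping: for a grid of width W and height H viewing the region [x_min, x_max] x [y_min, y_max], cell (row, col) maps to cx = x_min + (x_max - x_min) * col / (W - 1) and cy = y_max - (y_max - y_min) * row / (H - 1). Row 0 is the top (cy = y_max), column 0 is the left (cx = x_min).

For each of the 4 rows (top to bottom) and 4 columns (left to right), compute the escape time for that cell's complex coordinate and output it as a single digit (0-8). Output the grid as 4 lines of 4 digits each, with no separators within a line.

(row=0, col=0): c = -1.2500 + 0.4400i → escape time 6
(row=0, col=1): c = -0.6567 + 0.4400i → escape time 8
(row=0, col=2): c = -0.0633 + 0.4400i → escape time 8
(row=0, col=3): c = 0.5300 + 0.4400i → escape time 4
(row=1, col=0): c = -1.2500 + -0.0300i → escape time 8
(row=1, col=1): c = -0.6567 + -0.0300i → escape time 8
(row=1, col=2): c = -0.0633 + -0.0300i → escape time 8
(row=1, col=3): c = 0.5300 + -0.0300i → escape time 5
(row=2, col=0): c = -1.2500 + -0.5000i → escape time 4
(row=2, col=1): c = -0.6567 + -0.5000i → escape time 8
(row=2, col=2): c = -0.0633 + -0.5000i → escape time 8
(row=2, col=3): c = 0.5300 + -0.5000i → escape time 4
(row=3, col=0): c = -1.2500 + -0.9700i → escape time 3
(row=3, col=1): c = -0.6567 + -0.9700i → escape time 4
(row=3, col=2): c = -0.0633 + -0.9700i → escape time 8
(row=3, col=3): c = 0.5300 + -0.9700i → escape time 2

Answer: 6884
8885
4884
3482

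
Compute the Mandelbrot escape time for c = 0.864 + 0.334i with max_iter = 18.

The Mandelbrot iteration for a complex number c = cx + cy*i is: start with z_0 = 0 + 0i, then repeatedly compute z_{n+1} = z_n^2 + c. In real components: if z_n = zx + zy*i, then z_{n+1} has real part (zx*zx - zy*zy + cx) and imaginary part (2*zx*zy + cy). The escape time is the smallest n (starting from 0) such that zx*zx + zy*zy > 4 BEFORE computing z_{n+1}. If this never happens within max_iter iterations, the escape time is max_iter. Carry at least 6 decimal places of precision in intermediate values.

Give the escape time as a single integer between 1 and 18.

Answer: 3

Derivation:
z_0 = 0 + 0i, c = 0.8640 + 0.3340i
Iter 1: z = 0.8640 + 0.3340i, |z|^2 = 0.8581
Iter 2: z = 1.4989 + 0.9112i, |z|^2 = 3.0770
Iter 3: z = 2.2806 + 3.0655i, |z|^2 = 14.5987
Escaped at iteration 3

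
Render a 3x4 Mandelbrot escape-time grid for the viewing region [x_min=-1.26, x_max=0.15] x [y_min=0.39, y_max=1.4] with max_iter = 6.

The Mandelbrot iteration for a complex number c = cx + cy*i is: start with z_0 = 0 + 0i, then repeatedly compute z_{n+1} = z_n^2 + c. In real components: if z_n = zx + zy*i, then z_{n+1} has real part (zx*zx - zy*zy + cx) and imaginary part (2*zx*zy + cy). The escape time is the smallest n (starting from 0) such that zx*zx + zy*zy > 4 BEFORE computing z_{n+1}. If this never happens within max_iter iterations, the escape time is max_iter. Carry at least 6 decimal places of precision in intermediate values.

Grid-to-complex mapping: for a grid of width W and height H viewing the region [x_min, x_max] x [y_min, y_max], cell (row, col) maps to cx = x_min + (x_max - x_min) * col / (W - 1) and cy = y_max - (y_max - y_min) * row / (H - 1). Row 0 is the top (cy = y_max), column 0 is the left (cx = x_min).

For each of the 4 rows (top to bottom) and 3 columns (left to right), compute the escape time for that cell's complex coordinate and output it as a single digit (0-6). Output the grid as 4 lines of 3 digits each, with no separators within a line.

(row=0, col=0): c = -1.2600 + 1.4000i → escape time 2
(row=0, col=1): c = -0.5550 + 1.4000i → escape time 2
(row=0, col=2): c = 0.1500 + 1.4000i → escape time 2
(row=1, col=0): c = -1.2600 + 1.0633i → escape time 3
(row=1, col=1): c = -0.5550 + 1.0633i → escape time 4
(row=1, col=2): c = 0.1500 + 1.0633i → escape time 4
(row=2, col=0): c = -1.2600 + 0.7267i → escape time 3
(row=2, col=1): c = -0.5550 + 0.7267i → escape time 6
(row=2, col=2): c = 0.1500 + 0.7267i → escape time 6
(row=3, col=0): c = -1.2600 + 0.3900i → escape time 6
(row=3, col=1): c = -0.5550 + 0.3900i → escape time 6
(row=3, col=2): c = 0.1500 + 0.3900i → escape time 6

Answer: 222
344
366
666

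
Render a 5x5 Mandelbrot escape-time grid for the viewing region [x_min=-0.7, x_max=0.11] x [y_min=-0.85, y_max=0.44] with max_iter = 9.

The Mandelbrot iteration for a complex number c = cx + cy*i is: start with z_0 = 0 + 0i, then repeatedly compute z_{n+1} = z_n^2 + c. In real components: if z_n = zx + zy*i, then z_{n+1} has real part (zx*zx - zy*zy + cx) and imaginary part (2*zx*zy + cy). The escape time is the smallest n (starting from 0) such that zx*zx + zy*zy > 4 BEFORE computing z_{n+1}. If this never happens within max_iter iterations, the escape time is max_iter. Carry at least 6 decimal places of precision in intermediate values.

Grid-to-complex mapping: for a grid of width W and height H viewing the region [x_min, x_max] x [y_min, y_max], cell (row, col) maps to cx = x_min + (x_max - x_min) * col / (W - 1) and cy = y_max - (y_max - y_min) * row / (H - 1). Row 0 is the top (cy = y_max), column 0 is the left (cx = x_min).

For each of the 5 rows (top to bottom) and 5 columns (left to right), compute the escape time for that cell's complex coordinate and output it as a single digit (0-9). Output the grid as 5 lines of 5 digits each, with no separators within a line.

(row=0, col=0): c = -0.7000 + 0.4400i → escape time 9
(row=0, col=1): c = -0.4975 + 0.4400i → escape time 9
(row=0, col=2): c = -0.2950 + 0.4400i → escape time 9
(row=0, col=3): c = -0.0925 + 0.4400i → escape time 9
(row=0, col=4): c = 0.1100 + 0.4400i → escape time 9
(row=1, col=0): c = -0.7000 + 0.1175i → escape time 9
(row=1, col=1): c = -0.4975 + 0.1175i → escape time 9
(row=1, col=2): c = -0.2950 + 0.1175i → escape time 9
(row=1, col=3): c = -0.0925 + 0.1175i → escape time 9
(row=1, col=4): c = 0.1100 + 0.1175i → escape time 9
(row=2, col=0): c = -0.7000 + -0.2050i → escape time 9
(row=2, col=1): c = -0.4975 + -0.2050i → escape time 9
(row=2, col=2): c = -0.2950 + -0.2050i → escape time 9
(row=2, col=3): c = -0.0925 + -0.2050i → escape time 9
(row=2, col=4): c = 0.1100 + -0.2050i → escape time 9
(row=3, col=0): c = -0.7000 + -0.5275i → escape time 7
(row=3, col=1): c = -0.4975 + -0.5275i → escape time 9
(row=3, col=2): c = -0.2950 + -0.5275i → escape time 9
(row=3, col=3): c = -0.0925 + -0.5275i → escape time 9
(row=3, col=4): c = 0.1100 + -0.5275i → escape time 9
(row=4, col=0): c = -0.7000 + -0.8500i → escape time 4
(row=4, col=1): c = -0.4975 + -0.8500i → escape time 5
(row=4, col=2): c = -0.2950 + -0.8500i → escape time 9
(row=4, col=3): c = -0.0925 + -0.8500i → escape time 9
(row=4, col=4): c = 0.1100 + -0.8500i → escape time 5

Answer: 99999
99999
99999
79999
45995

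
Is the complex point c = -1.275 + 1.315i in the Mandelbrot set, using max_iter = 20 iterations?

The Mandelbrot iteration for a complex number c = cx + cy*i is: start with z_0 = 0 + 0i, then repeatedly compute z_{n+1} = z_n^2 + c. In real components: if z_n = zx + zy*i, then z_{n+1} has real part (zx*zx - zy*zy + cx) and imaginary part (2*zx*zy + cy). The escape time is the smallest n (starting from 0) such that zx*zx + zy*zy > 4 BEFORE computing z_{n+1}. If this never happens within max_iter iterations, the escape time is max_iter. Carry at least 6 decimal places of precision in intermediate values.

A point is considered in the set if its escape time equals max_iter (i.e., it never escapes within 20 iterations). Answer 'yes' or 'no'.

z_0 = 0 + 0i, c = -1.2750 + 1.3150i
Iter 1: z = -1.2750 + 1.3150i, |z|^2 = 3.3548
Iter 2: z = -1.3786 + -2.0382i, |z|^2 = 6.0550
Escaped at iteration 2

Answer: no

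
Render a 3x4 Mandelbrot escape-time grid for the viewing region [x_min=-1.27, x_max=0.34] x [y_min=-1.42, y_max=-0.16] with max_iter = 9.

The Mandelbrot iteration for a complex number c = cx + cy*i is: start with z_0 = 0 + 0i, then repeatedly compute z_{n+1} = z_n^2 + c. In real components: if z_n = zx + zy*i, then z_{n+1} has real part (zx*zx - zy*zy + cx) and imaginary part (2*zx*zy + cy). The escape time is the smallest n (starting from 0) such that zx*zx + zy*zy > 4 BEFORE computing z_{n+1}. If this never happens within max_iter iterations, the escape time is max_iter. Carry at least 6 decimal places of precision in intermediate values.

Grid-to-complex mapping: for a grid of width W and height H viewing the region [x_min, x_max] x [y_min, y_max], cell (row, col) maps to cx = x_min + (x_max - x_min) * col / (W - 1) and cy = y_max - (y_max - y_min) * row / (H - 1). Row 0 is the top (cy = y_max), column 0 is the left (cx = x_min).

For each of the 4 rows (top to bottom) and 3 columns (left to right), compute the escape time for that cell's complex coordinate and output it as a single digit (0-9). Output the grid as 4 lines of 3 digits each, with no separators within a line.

Answer: 999
399
343
222

Derivation:
(row=0, col=0): c = -1.2700 + -0.1600i → escape time 9
(row=0, col=1): c = -0.4650 + -0.1600i → escape time 9
(row=0, col=2): c = 0.3400 + -0.1600i → escape time 9
(row=1, col=0): c = -1.2700 + -0.5800i → escape time 3
(row=1, col=1): c = -0.4650 + -0.5800i → escape time 9
(row=1, col=2): c = 0.3400 + -0.5800i → escape time 9
(row=2, col=0): c = -1.2700 + -1.0000i → escape time 3
(row=2, col=1): c = -0.4650 + -1.0000i → escape time 4
(row=2, col=2): c = 0.3400 + -1.0000i → escape time 3
(row=3, col=0): c = -1.2700 + -1.4200i → escape time 2
(row=3, col=1): c = -0.4650 + -1.4200i → escape time 2
(row=3, col=2): c = 0.3400 + -1.4200i → escape time 2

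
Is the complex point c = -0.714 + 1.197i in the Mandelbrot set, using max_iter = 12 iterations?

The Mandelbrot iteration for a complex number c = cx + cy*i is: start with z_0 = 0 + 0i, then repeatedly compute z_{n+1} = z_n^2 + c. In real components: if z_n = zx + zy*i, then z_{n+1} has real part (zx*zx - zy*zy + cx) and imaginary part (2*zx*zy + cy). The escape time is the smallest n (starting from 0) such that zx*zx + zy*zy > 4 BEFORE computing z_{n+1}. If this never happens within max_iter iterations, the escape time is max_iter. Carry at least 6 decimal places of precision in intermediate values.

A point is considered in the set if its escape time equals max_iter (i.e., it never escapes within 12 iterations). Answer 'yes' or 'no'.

Answer: no

Derivation:
z_0 = 0 + 0i, c = -0.7140 + 1.1970i
Iter 1: z = -0.7140 + 1.1970i, |z|^2 = 1.9426
Iter 2: z = -1.6370 + -0.5123i, |z|^2 = 2.9423
Iter 3: z = 1.7033 + 2.8743i, |z|^2 = 11.1632
Escaped at iteration 3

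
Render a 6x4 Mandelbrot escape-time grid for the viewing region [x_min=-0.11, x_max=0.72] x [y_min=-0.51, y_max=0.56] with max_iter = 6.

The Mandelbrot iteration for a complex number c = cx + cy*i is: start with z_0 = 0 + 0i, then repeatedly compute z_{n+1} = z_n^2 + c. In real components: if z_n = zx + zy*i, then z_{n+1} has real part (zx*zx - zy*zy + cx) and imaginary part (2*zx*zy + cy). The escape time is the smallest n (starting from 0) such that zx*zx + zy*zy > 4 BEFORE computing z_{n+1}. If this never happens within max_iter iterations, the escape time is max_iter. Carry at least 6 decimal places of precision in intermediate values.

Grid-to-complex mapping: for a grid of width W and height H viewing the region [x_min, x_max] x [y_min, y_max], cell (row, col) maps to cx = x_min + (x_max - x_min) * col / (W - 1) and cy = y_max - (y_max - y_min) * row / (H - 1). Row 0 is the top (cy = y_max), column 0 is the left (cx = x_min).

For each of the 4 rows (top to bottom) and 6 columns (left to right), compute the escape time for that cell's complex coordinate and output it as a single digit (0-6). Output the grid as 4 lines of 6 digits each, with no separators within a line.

(row=0, col=0): c = -0.1100 + 0.5600i → escape time 6
(row=0, col=1): c = 0.0560 + 0.5600i → escape time 6
(row=0, col=2): c = 0.2220 + 0.5600i → escape time 6
(row=0, col=3): c = 0.3880 + 0.5600i → escape time 6
(row=0, col=4): c = 0.5540 + 0.5600i → escape time 4
(row=0, col=5): c = 0.7200 + 0.5600i → escape time 3
(row=1, col=0): c = -0.1100 + 0.2033i → escape time 6
(row=1, col=1): c = 0.0560 + 0.2033i → escape time 6
(row=1, col=2): c = 0.2220 + 0.2033i → escape time 6
(row=1, col=3): c = 0.3880 + 0.2033i → escape time 6
(row=1, col=4): c = 0.5540 + 0.2033i → escape time 4
(row=1, col=5): c = 0.7200 + 0.2033i → escape time 3
(row=2, col=0): c = -0.1100 + -0.1533i → escape time 6
(row=2, col=1): c = 0.0560 + -0.1533i → escape time 6
(row=2, col=2): c = 0.2220 + -0.1533i → escape time 6
(row=2, col=3): c = 0.3880 + -0.1533i → escape time 6
(row=2, col=4): c = 0.5540 + -0.1533i → escape time 4
(row=2, col=5): c = 0.7200 + -0.1533i → escape time 3
(row=3, col=0): c = -0.1100 + -0.5100i → escape time 6
(row=3, col=1): c = 0.0560 + -0.5100i → escape time 6
(row=3, col=2): c = 0.2220 + -0.5100i → escape time 6
(row=3, col=3): c = 0.3880 + -0.5100i → escape time 6
(row=3, col=4): c = 0.5540 + -0.5100i → escape time 4
(row=3, col=5): c = 0.7200 + -0.5100i → escape time 3

Answer: 666643
666643
666643
666643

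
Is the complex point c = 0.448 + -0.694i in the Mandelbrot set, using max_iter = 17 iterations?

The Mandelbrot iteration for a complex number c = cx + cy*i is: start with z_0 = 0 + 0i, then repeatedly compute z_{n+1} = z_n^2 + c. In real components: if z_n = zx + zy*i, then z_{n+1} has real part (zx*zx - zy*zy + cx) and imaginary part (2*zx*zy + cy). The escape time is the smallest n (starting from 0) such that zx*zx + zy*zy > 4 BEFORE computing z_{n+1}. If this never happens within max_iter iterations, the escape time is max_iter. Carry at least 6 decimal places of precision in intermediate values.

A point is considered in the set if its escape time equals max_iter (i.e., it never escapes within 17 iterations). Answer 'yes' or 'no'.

z_0 = 0 + 0i, c = 0.4480 + -0.6940i
Iter 1: z = 0.4480 + -0.6940i, |z|^2 = 0.6823
Iter 2: z = 0.1671 + -1.3158i, |z|^2 = 1.7593
Iter 3: z = -1.2555 + -1.1337i, |z|^2 = 2.8614
Iter 4: z = 0.7390 + 2.1526i, |z|^2 = 5.1798
Escaped at iteration 4

Answer: no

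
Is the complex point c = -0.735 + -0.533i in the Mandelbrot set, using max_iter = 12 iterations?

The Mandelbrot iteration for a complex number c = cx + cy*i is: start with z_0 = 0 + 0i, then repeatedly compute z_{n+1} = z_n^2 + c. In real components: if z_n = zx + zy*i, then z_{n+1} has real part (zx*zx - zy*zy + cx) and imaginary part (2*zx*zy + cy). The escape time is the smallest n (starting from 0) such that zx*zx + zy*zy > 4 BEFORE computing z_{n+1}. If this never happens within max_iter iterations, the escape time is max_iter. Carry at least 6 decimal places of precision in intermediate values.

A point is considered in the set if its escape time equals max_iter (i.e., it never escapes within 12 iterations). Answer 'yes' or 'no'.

Answer: no

Derivation:
z_0 = 0 + 0i, c = -0.7350 + -0.5330i
Iter 1: z = -0.7350 + -0.5330i, |z|^2 = 0.8243
Iter 2: z = -0.4789 + 0.2505i, |z|^2 = 0.2921
Iter 3: z = -0.5684 + -0.7729i, |z|^2 = 0.9205
Iter 4: z = -1.0093 + 0.3457i, |z|^2 = 1.1382
Iter 5: z = 0.1641 + -1.2309i, |z|^2 = 1.5420
Iter 6: z = -2.2231 + -0.9370i, |z|^2 = 5.8201
Escaped at iteration 6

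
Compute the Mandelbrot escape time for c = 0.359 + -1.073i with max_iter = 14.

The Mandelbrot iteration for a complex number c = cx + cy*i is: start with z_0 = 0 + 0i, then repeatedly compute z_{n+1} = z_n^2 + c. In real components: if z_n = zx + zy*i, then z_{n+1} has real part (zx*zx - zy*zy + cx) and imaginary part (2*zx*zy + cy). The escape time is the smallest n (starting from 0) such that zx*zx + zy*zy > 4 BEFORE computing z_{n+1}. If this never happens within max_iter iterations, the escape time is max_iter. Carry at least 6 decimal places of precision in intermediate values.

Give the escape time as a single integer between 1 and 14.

Answer: 3

Derivation:
z_0 = 0 + 0i, c = 0.3590 + -1.0730i
Iter 1: z = 0.3590 + -1.0730i, |z|^2 = 1.2802
Iter 2: z = -0.6634 + -1.8434i, |z|^2 = 3.8383
Iter 3: z = -2.5990 + 1.3730i, |z|^2 = 8.6400
Escaped at iteration 3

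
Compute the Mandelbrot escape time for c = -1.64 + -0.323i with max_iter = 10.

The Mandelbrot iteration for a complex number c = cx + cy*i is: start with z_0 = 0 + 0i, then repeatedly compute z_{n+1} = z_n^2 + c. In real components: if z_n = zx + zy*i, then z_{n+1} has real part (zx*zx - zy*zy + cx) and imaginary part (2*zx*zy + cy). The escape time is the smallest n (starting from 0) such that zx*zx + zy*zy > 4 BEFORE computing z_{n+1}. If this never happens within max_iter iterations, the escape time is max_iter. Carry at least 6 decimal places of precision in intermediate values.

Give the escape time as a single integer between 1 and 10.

Answer: 4

Derivation:
z_0 = 0 + 0i, c = -1.6400 + -0.3230i
Iter 1: z = -1.6400 + -0.3230i, |z|^2 = 2.7939
Iter 2: z = 0.9453 + 0.7364i, |z|^2 = 1.4359
Iter 3: z = -1.2888 + 1.0693i, |z|^2 = 2.8044
Iter 4: z = -1.1223 + -3.0792i, |z|^2 = 10.7409
Escaped at iteration 4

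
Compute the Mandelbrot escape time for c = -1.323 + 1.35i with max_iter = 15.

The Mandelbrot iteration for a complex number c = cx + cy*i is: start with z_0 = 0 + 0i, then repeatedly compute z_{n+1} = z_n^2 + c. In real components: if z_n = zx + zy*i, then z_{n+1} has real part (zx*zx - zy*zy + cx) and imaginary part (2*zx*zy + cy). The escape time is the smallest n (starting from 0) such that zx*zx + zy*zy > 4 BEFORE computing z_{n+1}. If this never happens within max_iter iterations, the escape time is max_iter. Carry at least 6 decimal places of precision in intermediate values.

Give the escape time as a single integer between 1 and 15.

Answer: 2

Derivation:
z_0 = 0 + 0i, c = -1.3230 + 1.3500i
Iter 1: z = -1.3230 + 1.3500i, |z|^2 = 3.5728
Iter 2: z = -1.3952 + -2.2221i, |z|^2 = 6.8842
Escaped at iteration 2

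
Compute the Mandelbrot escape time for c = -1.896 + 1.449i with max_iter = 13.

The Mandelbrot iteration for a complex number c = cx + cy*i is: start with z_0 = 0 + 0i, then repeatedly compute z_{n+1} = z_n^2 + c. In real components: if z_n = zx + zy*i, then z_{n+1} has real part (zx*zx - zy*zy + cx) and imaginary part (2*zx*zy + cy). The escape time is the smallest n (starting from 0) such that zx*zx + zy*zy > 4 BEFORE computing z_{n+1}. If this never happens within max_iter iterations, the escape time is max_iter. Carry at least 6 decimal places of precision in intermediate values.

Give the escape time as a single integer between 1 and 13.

Answer: 1

Derivation:
z_0 = 0 + 0i, c = -1.8960 + 1.4490i
Iter 1: z = -1.8960 + 1.4490i, |z|^2 = 5.6944
Escaped at iteration 1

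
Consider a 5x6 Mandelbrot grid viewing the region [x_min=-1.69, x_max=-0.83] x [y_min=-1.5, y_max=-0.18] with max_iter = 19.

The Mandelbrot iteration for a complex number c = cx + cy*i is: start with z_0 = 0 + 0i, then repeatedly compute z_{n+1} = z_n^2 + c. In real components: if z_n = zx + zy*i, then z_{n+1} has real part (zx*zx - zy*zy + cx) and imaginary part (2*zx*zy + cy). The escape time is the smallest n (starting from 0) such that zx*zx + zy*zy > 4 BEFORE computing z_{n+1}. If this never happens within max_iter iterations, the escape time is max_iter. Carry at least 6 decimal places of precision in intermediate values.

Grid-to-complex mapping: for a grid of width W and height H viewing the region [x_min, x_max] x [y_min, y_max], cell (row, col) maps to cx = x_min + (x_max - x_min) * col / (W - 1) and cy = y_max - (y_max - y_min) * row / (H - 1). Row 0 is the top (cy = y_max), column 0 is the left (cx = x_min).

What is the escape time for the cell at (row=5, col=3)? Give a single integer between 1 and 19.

z_0 = 0 + 0i, c = -1.0450 + -1.5000i
Iter 1: z = -1.0450 + -1.5000i, |z|^2 = 3.3420
Iter 2: z = -2.2030 + 1.6350i, |z|^2 = 7.5263
Escaped at iteration 2

Answer: 2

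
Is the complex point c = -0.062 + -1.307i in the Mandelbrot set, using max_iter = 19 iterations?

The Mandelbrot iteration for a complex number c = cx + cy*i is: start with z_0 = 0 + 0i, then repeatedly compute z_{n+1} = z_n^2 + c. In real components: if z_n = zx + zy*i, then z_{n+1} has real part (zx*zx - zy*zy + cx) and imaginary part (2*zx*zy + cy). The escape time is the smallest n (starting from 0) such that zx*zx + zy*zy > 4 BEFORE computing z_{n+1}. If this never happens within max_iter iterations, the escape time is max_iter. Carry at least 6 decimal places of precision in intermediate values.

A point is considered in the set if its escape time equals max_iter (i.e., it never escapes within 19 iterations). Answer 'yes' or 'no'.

z_0 = 0 + 0i, c = -0.0620 + -1.3070i
Iter 1: z = -0.0620 + -1.3070i, |z|^2 = 1.7121
Iter 2: z = -1.7664 + -1.1449i, |z|^2 = 4.4311
Escaped at iteration 2

Answer: no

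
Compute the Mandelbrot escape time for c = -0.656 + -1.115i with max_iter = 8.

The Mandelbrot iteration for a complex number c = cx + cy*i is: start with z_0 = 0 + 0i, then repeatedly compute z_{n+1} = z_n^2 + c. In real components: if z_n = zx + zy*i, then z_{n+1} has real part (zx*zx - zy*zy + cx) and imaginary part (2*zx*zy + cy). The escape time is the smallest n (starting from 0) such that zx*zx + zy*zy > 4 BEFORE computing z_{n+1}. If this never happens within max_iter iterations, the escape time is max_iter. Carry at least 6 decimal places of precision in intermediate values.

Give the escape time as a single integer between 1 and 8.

z_0 = 0 + 0i, c = -0.6560 + -1.1150i
Iter 1: z = -0.6560 + -1.1150i, |z|^2 = 1.6736
Iter 2: z = -1.4689 + 0.3479i, |z|^2 = 2.2787
Iter 3: z = 1.3806 + -2.1370i, |z|^2 = 6.4728
Escaped at iteration 3

Answer: 3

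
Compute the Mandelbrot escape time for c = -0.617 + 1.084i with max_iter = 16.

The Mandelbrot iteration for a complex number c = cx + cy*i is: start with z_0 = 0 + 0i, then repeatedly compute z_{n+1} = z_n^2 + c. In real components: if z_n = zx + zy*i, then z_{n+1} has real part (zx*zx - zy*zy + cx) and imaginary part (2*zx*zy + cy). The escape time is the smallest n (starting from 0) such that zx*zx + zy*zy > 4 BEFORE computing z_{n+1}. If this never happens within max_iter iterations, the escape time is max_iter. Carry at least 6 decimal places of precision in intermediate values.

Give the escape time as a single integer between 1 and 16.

z_0 = 0 + 0i, c = -0.6170 + 1.0840i
Iter 1: z = -0.6170 + 1.0840i, |z|^2 = 1.5557
Iter 2: z = -1.4114 + -0.2537i, |z|^2 = 2.0563
Iter 3: z = 1.3106 + 1.8000i, |z|^2 = 4.9577
Escaped at iteration 3

Answer: 3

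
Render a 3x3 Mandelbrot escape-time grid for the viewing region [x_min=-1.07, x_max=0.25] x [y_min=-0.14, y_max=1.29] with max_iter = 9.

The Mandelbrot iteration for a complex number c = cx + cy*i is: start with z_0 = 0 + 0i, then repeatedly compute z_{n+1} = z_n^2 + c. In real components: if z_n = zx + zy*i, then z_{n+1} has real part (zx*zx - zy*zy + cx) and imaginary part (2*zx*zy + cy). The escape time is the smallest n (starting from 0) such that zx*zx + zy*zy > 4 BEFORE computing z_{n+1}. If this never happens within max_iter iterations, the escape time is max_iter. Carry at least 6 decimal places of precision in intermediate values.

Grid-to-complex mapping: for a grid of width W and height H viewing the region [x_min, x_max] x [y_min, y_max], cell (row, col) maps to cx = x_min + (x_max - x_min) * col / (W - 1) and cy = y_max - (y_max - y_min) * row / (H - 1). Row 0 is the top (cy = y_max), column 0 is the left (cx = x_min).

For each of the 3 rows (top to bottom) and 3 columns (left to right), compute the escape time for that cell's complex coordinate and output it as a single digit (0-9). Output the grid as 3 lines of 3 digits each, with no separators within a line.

Answer: 232
499
999

Derivation:
(row=0, col=0): c = -1.0700 + 1.2900i → escape time 2
(row=0, col=1): c = -0.4100 + 1.2900i → escape time 3
(row=0, col=2): c = 0.2500 + 1.2900i → escape time 2
(row=1, col=0): c = -1.0700 + 0.5750i → escape time 4
(row=1, col=1): c = -0.4100 + 0.5750i → escape time 9
(row=1, col=2): c = 0.2500 + 0.5750i → escape time 9
(row=2, col=0): c = -1.0700 + -0.1400i → escape time 9
(row=2, col=1): c = -0.4100 + -0.1400i → escape time 9
(row=2, col=2): c = 0.2500 + -0.1400i → escape time 9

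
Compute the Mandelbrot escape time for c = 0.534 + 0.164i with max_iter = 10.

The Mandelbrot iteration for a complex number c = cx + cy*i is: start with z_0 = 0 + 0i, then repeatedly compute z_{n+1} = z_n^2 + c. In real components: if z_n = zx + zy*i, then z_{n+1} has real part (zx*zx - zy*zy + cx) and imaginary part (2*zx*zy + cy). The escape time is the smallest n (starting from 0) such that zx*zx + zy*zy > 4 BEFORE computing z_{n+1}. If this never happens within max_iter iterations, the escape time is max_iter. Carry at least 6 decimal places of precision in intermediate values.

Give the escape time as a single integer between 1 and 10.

z_0 = 0 + 0i, c = 0.5340 + 0.1640i
Iter 1: z = 0.5340 + 0.1640i, |z|^2 = 0.3121
Iter 2: z = 0.7923 + 0.3392i, |z|^2 = 0.7427
Iter 3: z = 1.0467 + 0.7014i, |z|^2 = 1.5874
Iter 4: z = 1.1375 + 1.6322i, |z|^2 = 3.9581
Iter 5: z = -0.8362 + 3.8774i, |z|^2 = 15.7335
Escaped at iteration 5

Answer: 5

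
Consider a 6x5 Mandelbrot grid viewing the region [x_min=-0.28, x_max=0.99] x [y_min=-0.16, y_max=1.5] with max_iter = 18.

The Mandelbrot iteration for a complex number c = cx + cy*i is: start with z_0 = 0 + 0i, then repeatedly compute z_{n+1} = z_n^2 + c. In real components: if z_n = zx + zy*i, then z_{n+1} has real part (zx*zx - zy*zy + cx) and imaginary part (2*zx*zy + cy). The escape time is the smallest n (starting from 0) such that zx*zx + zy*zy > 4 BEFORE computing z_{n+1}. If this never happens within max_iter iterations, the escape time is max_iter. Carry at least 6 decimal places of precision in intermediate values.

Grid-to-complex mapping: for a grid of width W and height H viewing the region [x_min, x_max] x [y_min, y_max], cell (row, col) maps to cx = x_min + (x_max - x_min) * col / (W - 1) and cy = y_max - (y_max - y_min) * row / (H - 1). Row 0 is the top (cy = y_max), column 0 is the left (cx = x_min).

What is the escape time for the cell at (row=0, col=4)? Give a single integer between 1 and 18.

Answer: 2

Derivation:
z_0 = 0 + 0i, c = 0.7360 + 1.5000i
Iter 1: z = 0.7360 + 1.5000i, |z|^2 = 2.7917
Iter 2: z = -0.9723 + 3.7080i, |z|^2 = 14.6946
Escaped at iteration 2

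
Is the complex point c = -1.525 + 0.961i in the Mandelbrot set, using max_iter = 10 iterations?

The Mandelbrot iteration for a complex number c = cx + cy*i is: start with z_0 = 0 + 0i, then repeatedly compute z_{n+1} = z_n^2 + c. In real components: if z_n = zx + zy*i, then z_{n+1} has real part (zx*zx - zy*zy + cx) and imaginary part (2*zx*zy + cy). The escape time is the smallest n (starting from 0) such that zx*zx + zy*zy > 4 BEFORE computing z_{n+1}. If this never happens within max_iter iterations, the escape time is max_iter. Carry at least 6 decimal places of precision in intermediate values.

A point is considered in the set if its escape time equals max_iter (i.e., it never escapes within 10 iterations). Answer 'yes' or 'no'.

Answer: no

Derivation:
z_0 = 0 + 0i, c = -1.5250 + 0.9610i
Iter 1: z = -1.5250 + 0.9610i, |z|^2 = 3.2491
Iter 2: z = -0.1229 + -1.9701i, |z|^2 = 3.8962
Iter 3: z = -5.3910 + 1.4452i, |z|^2 = 31.1515
Escaped at iteration 3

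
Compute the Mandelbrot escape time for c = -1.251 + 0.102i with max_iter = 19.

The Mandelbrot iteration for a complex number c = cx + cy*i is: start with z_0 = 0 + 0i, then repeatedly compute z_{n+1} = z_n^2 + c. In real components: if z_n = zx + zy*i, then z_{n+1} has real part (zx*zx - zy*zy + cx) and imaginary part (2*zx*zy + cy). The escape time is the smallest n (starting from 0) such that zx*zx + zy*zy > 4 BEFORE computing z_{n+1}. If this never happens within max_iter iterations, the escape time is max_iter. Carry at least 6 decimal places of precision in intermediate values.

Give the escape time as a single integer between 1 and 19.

Answer: 19

Derivation:
z_0 = 0 + 0i, c = -1.2510 + 0.1020i
Iter 1: z = -1.2510 + 0.1020i, |z|^2 = 1.5754
Iter 2: z = 0.3036 + -0.1532i, |z|^2 = 0.1156
Iter 3: z = -1.1823 + 0.0090i, |z|^2 = 1.3979
Iter 4: z = 0.1468 + 0.0808i, |z|^2 = 0.0281
Iter 5: z = -1.2360 + 0.1257i, |z|^2 = 1.5435
Iter 6: z = 0.2609 + -0.2087i, |z|^2 = 0.1116
Iter 7: z = -1.2265 + -0.0069i, |z|^2 = 1.5044
Iter 8: z = 0.2533 + 0.1190i, |z|^2 = 0.0783
Iter 9: z = -1.2010 + 0.1623i, |z|^2 = 1.4687
Iter 10: z = 0.1650 + -0.2878i, |z|^2 = 0.1100
Iter 11: z = -1.3066 + 0.0070i, |z|^2 = 1.7072
Iter 12: z = 0.4561 + 0.0836i, |z|^2 = 0.2150
Iter 13: z = -1.0500 + 0.1783i, |z|^2 = 1.1343
Iter 14: z = -0.1803 + -0.2724i, |z|^2 = 0.1067
Iter 15: z = -1.2927 + 0.2002i, |z|^2 = 1.7111
Iter 16: z = 0.3800 + -0.4157i, |z|^2 = 0.3171
Iter 17: z = -1.2794 + -0.2139i, |z|^2 = 1.6826
Iter 18: z = 0.3402 + 0.6493i, |z|^2 = 0.5372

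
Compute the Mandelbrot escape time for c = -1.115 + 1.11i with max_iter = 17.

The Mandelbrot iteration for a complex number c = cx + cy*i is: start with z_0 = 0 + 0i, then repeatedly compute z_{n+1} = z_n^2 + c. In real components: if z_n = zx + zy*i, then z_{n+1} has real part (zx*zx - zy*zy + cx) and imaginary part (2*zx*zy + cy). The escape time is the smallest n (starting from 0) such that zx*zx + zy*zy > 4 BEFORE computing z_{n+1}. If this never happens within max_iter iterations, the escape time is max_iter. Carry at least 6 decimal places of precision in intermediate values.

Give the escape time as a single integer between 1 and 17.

Answer: 3

Derivation:
z_0 = 0 + 0i, c = -1.1150 + 1.1100i
Iter 1: z = -1.1150 + 1.1100i, |z|^2 = 2.4753
Iter 2: z = -1.1039 + -1.3653i, |z|^2 = 3.0826
Iter 3: z = -1.7605 + 4.1242i, |z|^2 = 20.1087
Escaped at iteration 3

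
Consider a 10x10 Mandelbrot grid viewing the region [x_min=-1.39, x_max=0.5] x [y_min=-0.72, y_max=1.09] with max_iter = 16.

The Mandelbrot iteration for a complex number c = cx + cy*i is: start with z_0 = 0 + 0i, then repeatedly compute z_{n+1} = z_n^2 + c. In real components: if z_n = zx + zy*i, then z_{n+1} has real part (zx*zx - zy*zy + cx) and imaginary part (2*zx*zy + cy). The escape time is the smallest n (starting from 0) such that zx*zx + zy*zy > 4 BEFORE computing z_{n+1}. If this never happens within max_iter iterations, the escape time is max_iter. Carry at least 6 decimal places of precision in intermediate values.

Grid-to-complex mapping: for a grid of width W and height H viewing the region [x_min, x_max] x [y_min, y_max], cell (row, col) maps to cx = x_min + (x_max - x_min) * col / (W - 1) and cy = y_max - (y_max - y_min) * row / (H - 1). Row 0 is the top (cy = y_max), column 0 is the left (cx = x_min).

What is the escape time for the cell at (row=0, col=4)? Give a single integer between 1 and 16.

z_0 = 0 + 0i, c = -0.5500 + 1.0900i
Iter 1: z = -0.5500 + 1.0900i, |z|^2 = 1.4906
Iter 2: z = -1.4356 + -0.1090i, |z|^2 = 2.0728
Iter 3: z = 1.4991 + 1.4030i, |z|^2 = 4.2155
Escaped at iteration 3

Answer: 3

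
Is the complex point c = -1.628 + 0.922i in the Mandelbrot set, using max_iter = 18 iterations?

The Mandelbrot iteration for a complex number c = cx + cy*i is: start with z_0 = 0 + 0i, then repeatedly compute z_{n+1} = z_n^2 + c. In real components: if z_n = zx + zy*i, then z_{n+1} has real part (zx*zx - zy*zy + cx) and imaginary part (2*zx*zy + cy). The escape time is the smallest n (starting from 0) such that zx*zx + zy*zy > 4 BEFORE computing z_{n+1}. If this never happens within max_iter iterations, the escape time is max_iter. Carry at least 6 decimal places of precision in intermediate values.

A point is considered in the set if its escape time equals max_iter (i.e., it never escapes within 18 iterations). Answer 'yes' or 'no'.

z_0 = 0 + 0i, c = -1.6280 + 0.9220i
Iter 1: z = -1.6280 + 0.9220i, |z|^2 = 3.5005
Iter 2: z = 0.1723 + -2.0800i, |z|^2 = 4.3562
Escaped at iteration 2

Answer: no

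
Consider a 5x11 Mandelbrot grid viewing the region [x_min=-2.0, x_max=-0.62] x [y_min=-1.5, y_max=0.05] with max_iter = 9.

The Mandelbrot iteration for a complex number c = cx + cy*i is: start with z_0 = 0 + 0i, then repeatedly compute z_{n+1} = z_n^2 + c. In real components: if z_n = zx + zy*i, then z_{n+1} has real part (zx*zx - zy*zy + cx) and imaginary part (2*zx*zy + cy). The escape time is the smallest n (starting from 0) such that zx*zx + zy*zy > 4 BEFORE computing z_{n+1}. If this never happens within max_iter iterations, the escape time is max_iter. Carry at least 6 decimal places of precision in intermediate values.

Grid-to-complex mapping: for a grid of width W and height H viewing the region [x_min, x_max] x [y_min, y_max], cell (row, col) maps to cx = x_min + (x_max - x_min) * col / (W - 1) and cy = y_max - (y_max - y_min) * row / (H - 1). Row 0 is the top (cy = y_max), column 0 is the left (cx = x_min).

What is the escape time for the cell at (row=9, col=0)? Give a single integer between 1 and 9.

Answer: 1

Derivation:
z_0 = 0 + 0i, c = -2.0000 + -1.3450i
Iter 1: z = -2.0000 + -1.3450i, |z|^2 = 5.8090
Escaped at iteration 1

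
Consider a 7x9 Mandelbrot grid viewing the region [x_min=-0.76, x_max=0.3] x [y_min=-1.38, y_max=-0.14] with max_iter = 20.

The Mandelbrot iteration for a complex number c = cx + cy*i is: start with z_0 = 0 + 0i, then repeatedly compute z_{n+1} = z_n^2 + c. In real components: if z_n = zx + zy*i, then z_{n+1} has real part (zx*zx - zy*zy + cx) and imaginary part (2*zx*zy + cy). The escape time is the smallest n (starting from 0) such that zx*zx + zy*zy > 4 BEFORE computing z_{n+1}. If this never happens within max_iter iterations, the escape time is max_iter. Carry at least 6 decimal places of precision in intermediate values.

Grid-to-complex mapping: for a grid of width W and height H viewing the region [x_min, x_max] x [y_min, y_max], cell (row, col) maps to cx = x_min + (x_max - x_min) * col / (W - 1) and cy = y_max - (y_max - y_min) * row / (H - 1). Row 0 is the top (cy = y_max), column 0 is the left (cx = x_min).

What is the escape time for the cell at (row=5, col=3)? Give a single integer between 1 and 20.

z_0 = 0 + 0i, c = -0.2300 + -0.9150i
Iter 1: z = -0.2300 + -0.9150i, |z|^2 = 0.8901
Iter 2: z = -1.0143 + -0.4941i, |z|^2 = 1.2730
Iter 3: z = 0.5547 + 0.0874i, |z|^2 = 0.3153
Iter 4: z = 0.0701 + -0.8181i, |z|^2 = 0.6742
Iter 5: z = -0.8943 + -1.0297i, |z|^2 = 1.8601
Iter 6: z = -0.4904 + 0.9268i, |z|^2 = 1.0993
Iter 7: z = -0.8484 + -1.8239i, |z|^2 = 4.0464
Escaped at iteration 7

Answer: 7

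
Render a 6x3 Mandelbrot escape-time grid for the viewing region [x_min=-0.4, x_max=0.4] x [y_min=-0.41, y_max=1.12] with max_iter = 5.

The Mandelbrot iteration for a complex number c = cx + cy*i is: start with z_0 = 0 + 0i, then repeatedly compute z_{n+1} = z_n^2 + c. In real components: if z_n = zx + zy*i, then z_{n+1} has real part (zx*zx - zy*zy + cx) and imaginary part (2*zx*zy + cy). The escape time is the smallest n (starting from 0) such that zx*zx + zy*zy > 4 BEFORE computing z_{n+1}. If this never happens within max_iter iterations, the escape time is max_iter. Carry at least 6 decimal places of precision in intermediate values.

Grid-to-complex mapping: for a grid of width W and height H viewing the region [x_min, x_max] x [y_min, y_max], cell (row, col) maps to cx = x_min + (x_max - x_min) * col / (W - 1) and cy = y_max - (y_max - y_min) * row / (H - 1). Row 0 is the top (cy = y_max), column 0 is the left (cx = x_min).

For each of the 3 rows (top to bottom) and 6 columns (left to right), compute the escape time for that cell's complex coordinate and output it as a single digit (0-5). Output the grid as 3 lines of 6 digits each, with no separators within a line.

Answer: 455432
555555
555555

Derivation:
(row=0, col=0): c = -0.4000 + 1.1200i → escape time 4
(row=0, col=1): c = -0.2400 + 1.1200i → escape time 5
(row=0, col=2): c = -0.0800 + 1.1200i → escape time 5
(row=0, col=3): c = 0.0800 + 1.1200i → escape time 4
(row=0, col=4): c = 0.2400 + 1.1200i → escape time 3
(row=0, col=5): c = 0.4000 + 1.1200i → escape time 2
(row=1, col=0): c = -0.4000 + 0.3550i → escape time 5
(row=1, col=1): c = -0.2400 + 0.3550i → escape time 5
(row=1, col=2): c = -0.0800 + 0.3550i → escape time 5
(row=1, col=3): c = 0.0800 + 0.3550i → escape time 5
(row=1, col=4): c = 0.2400 + 0.3550i → escape time 5
(row=1, col=5): c = 0.4000 + 0.3550i → escape time 5
(row=2, col=0): c = -0.4000 + -0.4100i → escape time 5
(row=2, col=1): c = -0.2400 + -0.4100i → escape time 5
(row=2, col=2): c = -0.0800 + -0.4100i → escape time 5
(row=2, col=3): c = 0.0800 + -0.4100i → escape time 5
(row=2, col=4): c = 0.2400 + -0.4100i → escape time 5
(row=2, col=5): c = 0.4000 + -0.4100i → escape time 5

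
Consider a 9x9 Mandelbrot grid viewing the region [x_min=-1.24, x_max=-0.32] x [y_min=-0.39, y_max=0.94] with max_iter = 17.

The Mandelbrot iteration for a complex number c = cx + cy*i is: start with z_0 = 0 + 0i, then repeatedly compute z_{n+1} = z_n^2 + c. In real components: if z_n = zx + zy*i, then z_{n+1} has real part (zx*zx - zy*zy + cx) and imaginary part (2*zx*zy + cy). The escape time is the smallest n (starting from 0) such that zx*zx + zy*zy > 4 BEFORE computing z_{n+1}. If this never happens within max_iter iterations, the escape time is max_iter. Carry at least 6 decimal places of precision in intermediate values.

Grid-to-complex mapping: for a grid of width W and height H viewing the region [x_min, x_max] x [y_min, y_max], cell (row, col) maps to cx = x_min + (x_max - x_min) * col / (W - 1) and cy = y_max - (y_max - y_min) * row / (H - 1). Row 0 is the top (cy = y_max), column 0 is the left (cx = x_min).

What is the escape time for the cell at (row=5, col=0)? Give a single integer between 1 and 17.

Answer: 17

Derivation:
z_0 = 0 + 0i, c = -1.2400 + 0.1087i
Iter 1: z = -1.2400 + 0.1087i, |z|^2 = 1.5494
Iter 2: z = 0.2858 + -0.1609i, |z|^2 = 0.1076
Iter 3: z = -1.1842 + 0.0168i, |z|^2 = 1.4027
Iter 4: z = 0.1621 + 0.0691i, |z|^2 = 0.0311
Iter 5: z = -1.2185 + 0.1311i, |z|^2 = 1.5019
Iter 6: z = 0.2275 + -0.2108i, |z|^2 = 0.0962
Iter 7: z = -1.2327 + 0.0128i, |z|^2 = 1.5197
Iter 8: z = 0.2794 + 0.0771i, |z|^2 = 0.0840
Iter 9: z = -1.1679 + 0.1519i, |z|^2 = 1.3870
Iter 10: z = 0.1009 + -0.2460i, |z|^2 = 0.0707
Iter 11: z = -1.2903 + 0.0591i, |z|^2 = 1.6684
Iter 12: z = 0.4214 + -0.0438i, |z|^2 = 0.1795
Iter 13: z = -1.0643 + 0.0718i, |z|^2 = 1.1380
Iter 14: z = -0.1123 + -0.0442i, |z|^2 = 0.0146
Iter 15: z = -1.2293 + 0.1187i, |z|^2 = 1.5253
Iter 16: z = 0.2572 + -0.1830i, |z|^2 = 0.0996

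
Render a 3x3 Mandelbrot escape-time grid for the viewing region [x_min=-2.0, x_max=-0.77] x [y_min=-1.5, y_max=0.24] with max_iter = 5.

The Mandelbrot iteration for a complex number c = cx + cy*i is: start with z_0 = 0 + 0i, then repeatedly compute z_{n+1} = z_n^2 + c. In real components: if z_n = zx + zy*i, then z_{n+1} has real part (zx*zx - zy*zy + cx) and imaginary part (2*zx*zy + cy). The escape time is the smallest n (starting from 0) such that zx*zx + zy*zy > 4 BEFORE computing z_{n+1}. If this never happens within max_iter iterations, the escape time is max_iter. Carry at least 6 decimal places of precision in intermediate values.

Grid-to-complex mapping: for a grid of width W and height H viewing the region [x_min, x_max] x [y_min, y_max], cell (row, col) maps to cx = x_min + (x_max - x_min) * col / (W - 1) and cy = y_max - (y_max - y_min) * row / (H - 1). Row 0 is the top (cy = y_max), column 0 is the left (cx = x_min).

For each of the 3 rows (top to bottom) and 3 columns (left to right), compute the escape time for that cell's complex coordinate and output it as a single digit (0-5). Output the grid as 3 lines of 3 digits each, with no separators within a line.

(row=0, col=0): c = -2.0000 + 0.2400i → escape time 1
(row=0, col=1): c = -1.3850 + 0.2400i → escape time 5
(row=0, col=2): c = -0.7700 + 0.2400i → escape time 5
(row=1, col=0): c = -2.0000 + -0.6300i → escape time 1
(row=1, col=1): c = -1.3850 + -0.6300i → escape time 3
(row=1, col=2): c = -0.7700 + -0.6300i → escape time 5
(row=2, col=0): c = -2.0000 + -1.5000i → escape time 1
(row=2, col=1): c = -1.3850 + -1.5000i → escape time 1
(row=2, col=2): c = -0.7700 + -1.5000i → escape time 2

Answer: 155
135
112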